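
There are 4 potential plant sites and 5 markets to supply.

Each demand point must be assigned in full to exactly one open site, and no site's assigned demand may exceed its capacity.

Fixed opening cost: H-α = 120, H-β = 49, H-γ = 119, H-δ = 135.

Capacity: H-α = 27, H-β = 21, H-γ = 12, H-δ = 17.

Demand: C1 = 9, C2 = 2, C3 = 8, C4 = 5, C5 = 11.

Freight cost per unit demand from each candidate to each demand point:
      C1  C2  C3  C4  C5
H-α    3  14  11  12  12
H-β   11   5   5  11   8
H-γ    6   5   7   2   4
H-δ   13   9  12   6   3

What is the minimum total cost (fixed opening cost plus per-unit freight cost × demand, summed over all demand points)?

394

Open {H-α, H-β}; cheapest assignment that respects the capacities:
  H-α (cap 27, load 14): C1, C4 — cost 9×3 + 5×12 = 87
  H-β (cap 21, load 21): C2, C3, C5 — cost 2×5 + 8×5 + 11×8 = 138
  Shipping 225, fixed 169 → total 394.
  Any other capacity-feasible assignment to {H-α, H-β} ships for at least 225.
Compare {H-β, H-δ}: its best feasible assignment gives total 396.
Compare {H-α, H-β, H-δ}: its best feasible assignment gives total 444.
Every other set of open sites that can feasibly serve all demand totals ≥ 396 even under its best assignment. Minimum: 394.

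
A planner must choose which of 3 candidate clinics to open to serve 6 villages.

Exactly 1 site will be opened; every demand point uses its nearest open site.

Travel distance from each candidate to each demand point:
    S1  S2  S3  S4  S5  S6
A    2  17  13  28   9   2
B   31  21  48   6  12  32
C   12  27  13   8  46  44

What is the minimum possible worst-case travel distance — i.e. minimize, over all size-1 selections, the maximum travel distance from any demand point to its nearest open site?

28

Open {A}.
  Farthest demand point is S4 at travel distance 28 (to A); all others are ≤ 28.
With {C} the worst case is 46.
With {B} the worst case is 48.
No size-1 selection achieves below 28.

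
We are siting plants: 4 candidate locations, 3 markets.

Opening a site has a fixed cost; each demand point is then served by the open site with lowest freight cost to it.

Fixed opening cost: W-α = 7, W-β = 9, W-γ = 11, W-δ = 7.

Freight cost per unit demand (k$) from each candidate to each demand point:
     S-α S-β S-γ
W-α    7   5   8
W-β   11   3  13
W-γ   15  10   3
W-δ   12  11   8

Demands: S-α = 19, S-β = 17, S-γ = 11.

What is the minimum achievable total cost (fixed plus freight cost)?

244

Open {W-α, W-β, W-γ}: assign each demand point to its cheapest open site.
  S-α→W-α 19×7=133, S-β→W-β 17×3=51, S-γ→W-γ 11×3=33
  freight cost 217, fixed 27 → total 244.
Compare {W-α, W-β, W-γ, W-δ}: freight cost 217 + fixed 34 = 251.
Compare {W-α, W-γ}: freight cost 251 + fixed 18 = 269.
Compare {W-α, W-γ, W-δ}: freight cost 251 + fixed 25 = 276.
All other subsets cost ≥ 251. Minimum total cost: 244.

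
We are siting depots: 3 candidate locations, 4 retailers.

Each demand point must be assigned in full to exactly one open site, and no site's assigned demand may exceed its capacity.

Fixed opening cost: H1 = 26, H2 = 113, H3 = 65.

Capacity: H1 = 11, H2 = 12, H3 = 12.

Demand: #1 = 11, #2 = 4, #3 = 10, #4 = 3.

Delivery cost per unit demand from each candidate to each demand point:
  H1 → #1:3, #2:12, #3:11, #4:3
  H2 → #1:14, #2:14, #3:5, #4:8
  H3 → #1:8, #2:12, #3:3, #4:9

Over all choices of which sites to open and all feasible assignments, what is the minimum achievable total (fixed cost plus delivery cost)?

347

Open {H1, H2, H3}; cheapest assignment that respects the capacities:
  H1 (cap 11, load 11): #1 — cost 11×3 = 33
  H2 (cap 12, load 7): #2, #4 — cost 4×14 + 3×8 = 80
  H3 (cap 12, load 10): #3 — cost 10×3 = 30
  Shipping 143, fixed 204 → total 347.
  Any other capacity-feasible assignment to {H1, H2, H3} ships for at least 143.
Total demand is 28 and no other set of sites has combined capacity ≥ 28, so {H1, H2, H3} is the only feasible choice of open sites. Minimum: 347.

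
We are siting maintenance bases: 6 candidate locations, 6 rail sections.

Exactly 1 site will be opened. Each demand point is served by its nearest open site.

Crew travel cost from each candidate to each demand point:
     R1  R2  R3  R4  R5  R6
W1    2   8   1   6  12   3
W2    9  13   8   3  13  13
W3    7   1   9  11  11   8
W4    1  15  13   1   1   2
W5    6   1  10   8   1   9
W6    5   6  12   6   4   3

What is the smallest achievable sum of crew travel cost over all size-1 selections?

Open {W1}.
  R1→W1 2, R2→W1 8, R3→W1 1, R4→W1 6, R5→W1 12, R6→W1 3  ⇒ total 32.
Compare {W4}: total 33.
Compare {W5}: total 35.
No size-1 selection does better; minimum is 32.

32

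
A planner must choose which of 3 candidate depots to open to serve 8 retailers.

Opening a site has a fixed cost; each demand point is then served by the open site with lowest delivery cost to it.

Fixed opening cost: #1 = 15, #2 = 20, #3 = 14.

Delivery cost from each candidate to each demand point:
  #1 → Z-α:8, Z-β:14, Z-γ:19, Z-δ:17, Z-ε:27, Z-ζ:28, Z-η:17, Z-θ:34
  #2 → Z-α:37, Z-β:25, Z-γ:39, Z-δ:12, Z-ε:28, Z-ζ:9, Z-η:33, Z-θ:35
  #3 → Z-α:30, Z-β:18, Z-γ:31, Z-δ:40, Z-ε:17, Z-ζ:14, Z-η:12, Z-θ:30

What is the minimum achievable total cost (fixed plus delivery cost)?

160

Open {#1, #3}: assign each demand point to its cheapest open site.
  Z-α→#1 8, Z-β→#1 14, Z-γ→#1 19, Z-δ→#1 17, Z-ε→#3 17, Z-ζ→#3 14, Z-η→#3 12, Z-θ→#3 30
  delivery cost 131, fixed 29 → total 160.
Compare {#1, #2, #3}: delivery cost 121 + fixed 49 = 170.
Compare {#1, #2}: delivery cost 140 + fixed 35 = 175.
Compare {#1}: delivery cost 164 + fixed 15 = 179.
All other subsets cost ≥ 170. Minimum total cost: 160.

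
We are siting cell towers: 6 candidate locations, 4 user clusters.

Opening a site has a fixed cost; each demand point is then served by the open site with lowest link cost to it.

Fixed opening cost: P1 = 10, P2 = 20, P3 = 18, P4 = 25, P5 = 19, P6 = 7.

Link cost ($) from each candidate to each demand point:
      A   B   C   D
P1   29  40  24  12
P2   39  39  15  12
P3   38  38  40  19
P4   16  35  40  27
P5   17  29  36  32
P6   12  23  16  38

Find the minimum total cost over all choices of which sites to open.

80

Open {P1, P6}: assign each demand point to its cheapest open site.
  A→P6 12, B→P6 23, C→P6 16, D→P1 12
  link cost 63, fixed 17 → total 80.
Compare {P2, P6}: link cost 62 + fixed 27 = 89.
Compare {P3, P6}: link cost 70 + fixed 25 = 95.
Compare {P6}: link cost 89 + fixed 7 = 96.
All other subsets cost ≥ 89. Minimum total cost: 80.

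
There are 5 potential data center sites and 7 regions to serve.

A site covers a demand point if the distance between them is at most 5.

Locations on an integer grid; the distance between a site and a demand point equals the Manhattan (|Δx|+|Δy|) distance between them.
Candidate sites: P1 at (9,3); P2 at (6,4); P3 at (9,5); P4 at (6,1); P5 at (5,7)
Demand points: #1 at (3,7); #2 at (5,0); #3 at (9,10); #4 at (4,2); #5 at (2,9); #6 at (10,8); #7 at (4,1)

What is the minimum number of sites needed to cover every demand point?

Coverage sets (demand points within 5 of each site):
  P1: {}
  P2: {#2, #4, #7}
  P3: {#3, #6}
  P4: {#2, #4, #7}
  P5: {#1, #5}
No 2 sites suffice: every size-2 union leaves at least one demand point uncovered.
But {P2, P3, P5} covers everything, so the minimum is 3.

3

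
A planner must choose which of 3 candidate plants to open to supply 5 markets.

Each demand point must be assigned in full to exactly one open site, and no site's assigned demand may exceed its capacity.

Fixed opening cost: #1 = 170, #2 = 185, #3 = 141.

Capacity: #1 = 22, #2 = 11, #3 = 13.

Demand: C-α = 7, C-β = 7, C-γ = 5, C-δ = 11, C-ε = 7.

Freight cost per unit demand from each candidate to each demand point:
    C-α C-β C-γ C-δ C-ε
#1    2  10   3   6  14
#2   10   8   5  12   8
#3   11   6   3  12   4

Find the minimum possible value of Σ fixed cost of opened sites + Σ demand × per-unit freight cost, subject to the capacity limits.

675

Open {#1, #2, #3}; cheapest assignment that respects the capacities:
  #1 (cap 22, load 18): C-α, C-δ — cost 7×2 + 11×6 = 80
  #2 (cap 11, load 7): C-β — cost 7×8 = 56
  #3 (cap 13, load 12): C-γ, C-ε — cost 5×3 + 7×4 = 43
  Shipping 179, fixed 496 → total 675.
  Any other capacity-feasible assignment to {#1, #2, #3} ships for at least 179.
Total demand is 37 and no other set of sites has combined capacity ≥ 37, so {#1, #2, #3} is the only feasible choice of open sites. Minimum: 675.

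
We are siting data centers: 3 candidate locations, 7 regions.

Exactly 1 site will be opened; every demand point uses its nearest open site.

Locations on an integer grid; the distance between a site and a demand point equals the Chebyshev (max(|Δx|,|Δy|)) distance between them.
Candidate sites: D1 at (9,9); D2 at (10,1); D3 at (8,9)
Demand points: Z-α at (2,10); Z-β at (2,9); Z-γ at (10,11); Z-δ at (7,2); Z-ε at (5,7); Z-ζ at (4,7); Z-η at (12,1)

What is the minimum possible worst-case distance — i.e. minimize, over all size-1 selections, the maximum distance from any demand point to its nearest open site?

8

Open {D1}.
  Farthest demand point is Z-η at distance 8 (to D1); all others are ≤ 8.
With {D3} the worst case is 8.
With {D2} the worst case is 10.
No size-1 selection achieves below 8.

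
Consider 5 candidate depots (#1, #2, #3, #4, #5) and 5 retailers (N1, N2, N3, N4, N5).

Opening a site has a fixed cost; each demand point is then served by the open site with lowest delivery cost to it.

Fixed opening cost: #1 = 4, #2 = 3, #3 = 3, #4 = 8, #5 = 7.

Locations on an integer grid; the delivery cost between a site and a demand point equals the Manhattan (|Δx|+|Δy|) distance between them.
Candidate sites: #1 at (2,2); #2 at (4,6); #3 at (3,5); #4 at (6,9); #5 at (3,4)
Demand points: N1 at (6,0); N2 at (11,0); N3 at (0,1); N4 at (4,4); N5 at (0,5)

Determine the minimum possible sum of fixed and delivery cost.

Open {#1, #3}: assign each demand point to its cheapest open site.
  N1→#1 6, N2→#1 11, N3→#1 3, N4→#3 2, N5→#3 3
  delivery cost 25, fixed 7 → total 32.
Compare {#1}: delivery cost 29 + fixed 4 = 33.
Compare {#1, #2}: delivery cost 27 + fixed 7 = 34.
Compare {#1, #2, #3}: delivery cost 25 + fixed 10 = 35.
All other subsets cost ≥ 33. Minimum total cost: 32.

32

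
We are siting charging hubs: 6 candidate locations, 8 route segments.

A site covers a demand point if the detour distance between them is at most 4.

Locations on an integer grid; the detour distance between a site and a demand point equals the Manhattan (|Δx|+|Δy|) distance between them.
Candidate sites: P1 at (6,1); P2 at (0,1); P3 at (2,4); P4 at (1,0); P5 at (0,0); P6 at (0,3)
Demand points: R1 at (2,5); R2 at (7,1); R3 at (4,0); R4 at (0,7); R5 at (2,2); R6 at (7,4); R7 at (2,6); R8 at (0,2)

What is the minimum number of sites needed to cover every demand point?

Coverage sets (demand points within 4 of each site):
  P1: {R2, R3, R6}
  P2: {R5, R8}
  P3: {R1, R5, R7, R8}
  P4: {R3, R5, R8}
  P5: {R3, R5, R8}
  P6: {R1, R4, R5, R8}
No 2 sites suffice: every size-2 union leaves at least one demand point uncovered.
But {P1, P3, P6} covers everything, so the minimum is 3.

3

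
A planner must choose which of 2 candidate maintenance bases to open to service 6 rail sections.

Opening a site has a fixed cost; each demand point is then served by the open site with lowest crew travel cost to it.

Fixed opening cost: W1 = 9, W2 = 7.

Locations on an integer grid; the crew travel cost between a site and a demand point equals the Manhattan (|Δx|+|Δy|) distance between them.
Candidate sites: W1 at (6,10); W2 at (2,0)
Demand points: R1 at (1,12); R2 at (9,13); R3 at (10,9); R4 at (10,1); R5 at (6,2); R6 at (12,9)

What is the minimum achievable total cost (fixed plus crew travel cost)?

55

Open {W1}: assign each demand point to its cheapest open site.
  R1→W1 7, R2→W1 6, R3→W1 5, R4→W1 13, R5→W1 8, R6→W1 7
  crew travel cost 46, fixed 9 → total 55.
Compare {W1, W2}: crew travel cost 40 + fixed 16 = 56.
Compare {W2}: crew travel cost 84 + fixed 7 = 91.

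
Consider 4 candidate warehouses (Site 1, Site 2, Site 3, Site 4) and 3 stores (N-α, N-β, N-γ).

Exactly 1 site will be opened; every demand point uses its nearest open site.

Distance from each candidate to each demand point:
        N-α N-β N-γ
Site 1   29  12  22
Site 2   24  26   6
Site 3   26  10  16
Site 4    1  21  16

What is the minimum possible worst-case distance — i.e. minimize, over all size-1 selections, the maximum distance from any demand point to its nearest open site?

Open {Site 4}.
  Farthest demand point is N-β at distance 21 (to Site 4); all others are ≤ 21.
With {Site 2} the worst case is 26.
With {Site 3} the worst case is 26.
No size-1 selection achieves below 21.

21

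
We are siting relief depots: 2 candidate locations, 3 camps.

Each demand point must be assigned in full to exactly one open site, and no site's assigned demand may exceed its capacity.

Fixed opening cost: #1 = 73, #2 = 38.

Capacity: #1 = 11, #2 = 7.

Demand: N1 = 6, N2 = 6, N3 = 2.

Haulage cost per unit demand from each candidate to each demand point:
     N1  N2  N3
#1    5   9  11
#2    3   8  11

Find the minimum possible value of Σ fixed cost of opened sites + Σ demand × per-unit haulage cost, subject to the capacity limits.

Open {#1, #2}; cheapest assignment that respects the capacities:
  #1 (cap 11, load 8): N2, N3 — cost 6×9 + 2×11 = 76
  #2 (cap 7, load 6): N1 — cost 6×3 = 18
  Shipping 94, fixed 111 → total 205.
  Any other capacity-feasible assignment to {#1, #2} ships for at least 94.
Total demand is 14 and no other set of sites has combined capacity ≥ 14, so {#1, #2} is the only feasible choice of open sites. Minimum: 205.

205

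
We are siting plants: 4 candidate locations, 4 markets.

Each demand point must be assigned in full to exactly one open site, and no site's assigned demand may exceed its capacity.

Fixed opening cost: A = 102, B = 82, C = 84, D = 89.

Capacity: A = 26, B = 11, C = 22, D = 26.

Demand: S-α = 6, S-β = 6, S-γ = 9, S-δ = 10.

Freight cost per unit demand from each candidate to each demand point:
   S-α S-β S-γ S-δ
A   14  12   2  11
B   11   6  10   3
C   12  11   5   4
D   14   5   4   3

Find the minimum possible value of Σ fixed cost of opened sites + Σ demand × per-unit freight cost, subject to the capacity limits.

333

Open {B, D}; cheapest assignment that respects the capacities:
  B (cap 11, load 6): S-α — cost 6×11 = 66
  D (cap 26, load 25): S-β, S-γ, S-δ — cost 6×5 + 9×4 + 10×3 = 96
  Shipping 162, fixed 171 → total 333.
  Any other capacity-feasible assignment to {B, D} ships for at least 162.
Compare {C, D}: its best feasible assignment gives total 341.
Compare {A, D}: its best feasible assignment gives total 353.
Every other set of open sites that can feasibly serve all demand totals ≥ 341 even under its best assignment. Minimum: 333.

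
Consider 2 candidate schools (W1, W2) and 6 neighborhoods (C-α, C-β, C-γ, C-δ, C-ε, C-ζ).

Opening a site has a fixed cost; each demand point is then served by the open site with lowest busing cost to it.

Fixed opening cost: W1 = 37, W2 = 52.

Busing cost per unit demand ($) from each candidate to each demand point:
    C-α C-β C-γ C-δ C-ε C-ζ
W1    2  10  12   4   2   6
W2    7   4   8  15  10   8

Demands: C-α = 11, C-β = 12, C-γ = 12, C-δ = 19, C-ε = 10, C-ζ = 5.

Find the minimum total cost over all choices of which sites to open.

Open {W1, W2}: assign each demand point to its cheapest open site.
  C-α→W1 11×2=22, C-β→W2 12×4=48, C-γ→W2 12×8=96, C-δ→W1 19×4=76, C-ε→W1 10×2=20, C-ζ→W1 5×6=30
  busing cost 292, fixed 89 → total 381.
Compare {W1}: busing cost 412 + fixed 37 = 449.
Compare {W2}: busing cost 646 + fixed 52 = 698.

381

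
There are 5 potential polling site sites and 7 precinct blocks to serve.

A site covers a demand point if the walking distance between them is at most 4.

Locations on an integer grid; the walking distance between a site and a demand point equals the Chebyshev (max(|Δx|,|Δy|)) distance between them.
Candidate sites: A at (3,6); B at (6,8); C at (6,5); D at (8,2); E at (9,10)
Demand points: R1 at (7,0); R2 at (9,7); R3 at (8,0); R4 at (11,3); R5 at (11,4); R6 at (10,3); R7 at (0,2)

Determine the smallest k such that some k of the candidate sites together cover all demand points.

3

Coverage sets (demand points within 4 of each site):
  A: {R7}
  B: {R2}
  C: {R2, R6}
  D: {R1, R3, R4, R5, R6}
  E: {R2}
No 2 sites suffice: every size-2 union leaves at least one demand point uncovered.
But {A, B, D} covers everything, so the minimum is 3.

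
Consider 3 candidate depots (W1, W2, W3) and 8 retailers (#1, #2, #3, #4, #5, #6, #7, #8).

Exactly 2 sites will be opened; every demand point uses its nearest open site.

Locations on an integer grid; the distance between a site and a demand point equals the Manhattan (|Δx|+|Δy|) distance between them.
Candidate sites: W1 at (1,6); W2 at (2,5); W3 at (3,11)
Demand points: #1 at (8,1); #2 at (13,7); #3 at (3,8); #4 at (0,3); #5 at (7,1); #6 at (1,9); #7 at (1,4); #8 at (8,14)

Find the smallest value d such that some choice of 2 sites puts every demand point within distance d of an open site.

13

Open {W1, W3}.
  Farthest demand point is #2 at distance 13 (to W1); all others are ≤ 13.
With {W2, W3} the worst case is 13.
With {W1, W2} the worst case is 15.
No size-2 selection achieves below 13.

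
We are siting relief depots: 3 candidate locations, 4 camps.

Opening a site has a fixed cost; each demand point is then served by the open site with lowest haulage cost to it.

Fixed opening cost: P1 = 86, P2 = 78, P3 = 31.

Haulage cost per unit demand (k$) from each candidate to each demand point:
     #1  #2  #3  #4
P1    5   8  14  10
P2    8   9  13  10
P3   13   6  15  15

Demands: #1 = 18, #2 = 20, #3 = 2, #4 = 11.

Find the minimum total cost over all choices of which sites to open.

Open {P1, P3}: assign each demand point to its cheapest open site.
  #1→P1 18×5=90, #2→P3 20×6=120, #3→P1 2×14=28, #4→P1 11×10=110
  haulage cost 348, fixed 117 → total 465.
Compare {P1}: haulage cost 388 + fixed 86 = 474.
Compare {P2, P3}: haulage cost 400 + fixed 109 = 509.
Compare {P2}: haulage cost 460 + fixed 78 = 538.
All other subsets cost ≥ 474. Minimum total cost: 465.

465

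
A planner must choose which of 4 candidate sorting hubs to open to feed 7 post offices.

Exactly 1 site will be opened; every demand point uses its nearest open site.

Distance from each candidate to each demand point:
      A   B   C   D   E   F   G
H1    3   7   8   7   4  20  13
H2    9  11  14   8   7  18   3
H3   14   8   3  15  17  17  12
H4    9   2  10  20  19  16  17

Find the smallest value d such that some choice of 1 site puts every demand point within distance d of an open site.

Open {H3}.
  Farthest demand point is E at distance 17 (to H3); all others are ≤ 17.
With {H2} the worst case is 18.
With {H1} the worst case is 20.
No size-1 selection achieves below 17.

17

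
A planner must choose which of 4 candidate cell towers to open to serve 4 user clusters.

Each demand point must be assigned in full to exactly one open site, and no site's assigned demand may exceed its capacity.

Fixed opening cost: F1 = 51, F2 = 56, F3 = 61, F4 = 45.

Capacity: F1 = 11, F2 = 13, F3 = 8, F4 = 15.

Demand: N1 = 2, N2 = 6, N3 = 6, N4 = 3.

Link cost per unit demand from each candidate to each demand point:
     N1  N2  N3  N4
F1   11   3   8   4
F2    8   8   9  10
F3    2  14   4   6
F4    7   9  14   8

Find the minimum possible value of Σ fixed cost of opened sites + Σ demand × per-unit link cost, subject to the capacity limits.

Open {F1, F3}; cheapest assignment that respects the capacities:
  F1 (cap 11, load 9): N2, N4 — cost 6×3 + 3×4 = 30
  F3 (cap 8, load 8): N1, N3 — cost 2×2 + 6×4 = 28
  Shipping 58, fixed 112 → total 170.
  Any other capacity-feasible assignment to {F1, F3} ships for at least 58.
Compare {F1, F2}: its best feasible assignment gives total 207.
Compare {F3, F4}: its best feasible assignment gives total 212.
Every other set of open sites that can feasibly serve all demand totals ≥ 207 even under its best assignment. Minimum: 170.

170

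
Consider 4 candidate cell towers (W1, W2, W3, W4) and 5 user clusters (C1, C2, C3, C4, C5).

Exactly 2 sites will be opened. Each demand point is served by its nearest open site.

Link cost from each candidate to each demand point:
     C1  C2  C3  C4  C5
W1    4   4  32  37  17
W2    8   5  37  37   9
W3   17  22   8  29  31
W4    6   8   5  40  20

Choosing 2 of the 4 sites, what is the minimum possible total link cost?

59

Open {W2, W3}.
  C1→W2 8, C2→W2 5, C3→W3 8, C4→W3 29, C5→W2 9  ⇒ total 59.
Compare {W1, W3}: total 62.
Compare {W2, W4}: total 62.
No size-2 selection does better; minimum is 59.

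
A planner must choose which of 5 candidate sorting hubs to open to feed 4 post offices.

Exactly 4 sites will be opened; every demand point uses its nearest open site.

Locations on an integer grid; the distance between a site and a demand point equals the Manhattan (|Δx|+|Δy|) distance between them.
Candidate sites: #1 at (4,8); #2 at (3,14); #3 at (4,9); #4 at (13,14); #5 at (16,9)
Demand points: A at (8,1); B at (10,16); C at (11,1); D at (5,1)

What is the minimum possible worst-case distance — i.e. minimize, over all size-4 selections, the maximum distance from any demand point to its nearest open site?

Open {#1, #2, #3, #5}.
  Farthest demand point is C at distance 13 (to #5); all others are ≤ 13.
With {#1, #2, #4, #5} the worst case is 13.
With {#1, #3, #4, #5} the worst case is 13.
No size-4 selection achieves below 13.

13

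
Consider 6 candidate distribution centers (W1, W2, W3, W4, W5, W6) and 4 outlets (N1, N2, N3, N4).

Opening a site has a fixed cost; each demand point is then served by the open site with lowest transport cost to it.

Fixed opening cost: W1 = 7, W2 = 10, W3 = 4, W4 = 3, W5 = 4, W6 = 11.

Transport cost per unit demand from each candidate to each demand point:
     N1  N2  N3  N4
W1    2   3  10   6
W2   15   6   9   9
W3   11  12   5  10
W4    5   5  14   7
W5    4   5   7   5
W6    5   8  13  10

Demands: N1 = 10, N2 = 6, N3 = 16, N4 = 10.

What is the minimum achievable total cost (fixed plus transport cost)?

Open {W1, W3, W5}: assign each demand point to its cheapest open site.
  N1→W1 10×2=20, N2→W1 6×3=18, N3→W3 16×5=80, N4→W5 10×5=50
  transport cost 168, fixed 15 → total 183.
Compare {W1, W3, W4, W5}: transport cost 168 + fixed 18 = 186.
Compare {W1, W3}: transport cost 178 + fixed 11 = 189.
Compare {W1, W3, W4}: transport cost 178 + fixed 14 = 192.
All other subsets cost ≥ 186. Minimum total cost: 183.

183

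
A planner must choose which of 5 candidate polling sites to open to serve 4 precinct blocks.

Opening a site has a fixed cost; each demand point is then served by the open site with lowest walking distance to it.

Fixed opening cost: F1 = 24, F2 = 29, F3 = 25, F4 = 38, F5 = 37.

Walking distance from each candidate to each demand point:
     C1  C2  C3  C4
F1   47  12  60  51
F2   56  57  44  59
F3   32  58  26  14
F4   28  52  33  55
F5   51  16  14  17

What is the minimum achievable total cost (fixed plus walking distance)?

133

Open {F1, F3}: assign each demand point to its cheapest open site.
  C1→F3 32, C2→F1 12, C3→F3 26, C4→F3 14
  walking distance 84, fixed 49 → total 133.
Compare {F5}: walking distance 98 + fixed 37 = 135.
Compare {F3, F5}: walking distance 76 + fixed 62 = 138.
Compare {F4, F5}: walking distance 75 + fixed 75 = 150.
All other subsets cost ≥ 135. Minimum total cost: 133.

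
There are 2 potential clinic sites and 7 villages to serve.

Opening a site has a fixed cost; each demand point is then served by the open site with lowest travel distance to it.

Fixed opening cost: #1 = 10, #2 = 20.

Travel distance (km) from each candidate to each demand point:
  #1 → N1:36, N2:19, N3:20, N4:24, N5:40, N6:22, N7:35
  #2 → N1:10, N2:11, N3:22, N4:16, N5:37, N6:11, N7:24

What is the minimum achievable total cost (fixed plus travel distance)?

151

Open {#2}: assign each demand point to its cheapest open site.
  N1→#2 10, N2→#2 11, N3→#2 22, N4→#2 16, N5→#2 37, N6→#2 11, N7→#2 24
  travel distance 131, fixed 20 → total 151.
Compare {#1, #2}: travel distance 129 + fixed 30 = 159.
Compare {#1}: travel distance 196 + fixed 10 = 206.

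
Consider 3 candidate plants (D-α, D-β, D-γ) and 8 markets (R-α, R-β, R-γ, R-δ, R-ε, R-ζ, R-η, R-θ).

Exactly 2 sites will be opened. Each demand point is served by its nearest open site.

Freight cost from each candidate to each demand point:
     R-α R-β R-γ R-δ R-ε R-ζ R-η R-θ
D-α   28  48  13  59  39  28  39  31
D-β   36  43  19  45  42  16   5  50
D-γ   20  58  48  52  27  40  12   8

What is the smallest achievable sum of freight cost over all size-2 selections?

183

Open {D-β, D-γ}.
  R-α→D-γ 20, R-β→D-β 43, R-γ→D-β 19, R-δ→D-β 45, R-ε→D-γ 27, R-ζ→D-β 16, R-η→D-β 5, R-θ→D-γ 8  ⇒ total 183.
Compare {D-α, D-γ}: total 208.
Compare {D-α, D-β}: total 220.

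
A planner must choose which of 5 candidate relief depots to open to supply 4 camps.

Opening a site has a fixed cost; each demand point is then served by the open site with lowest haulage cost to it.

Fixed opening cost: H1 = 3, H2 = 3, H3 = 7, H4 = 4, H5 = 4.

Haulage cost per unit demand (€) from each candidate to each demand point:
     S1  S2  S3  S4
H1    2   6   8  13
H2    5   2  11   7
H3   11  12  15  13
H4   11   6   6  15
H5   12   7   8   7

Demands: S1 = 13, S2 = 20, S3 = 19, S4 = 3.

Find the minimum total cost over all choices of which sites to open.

211

Open {H1, H2, H4}: assign each demand point to its cheapest open site.
  S1→H1 13×2=26, S2→H2 20×2=40, S3→H4 19×6=114, S4→H2 3×7=21
  haulage cost 201, fixed 10 → total 211.
Compare {H1, H2, H4, H5}: haulage cost 201 + fixed 14 = 215.
Compare {H1, H2, H3, H4}: haulage cost 201 + fixed 17 = 218.
Compare {H1, H2, H3, H4, H5}: haulage cost 201 + fixed 21 = 222.
All other subsets cost ≥ 215. Minimum total cost: 211.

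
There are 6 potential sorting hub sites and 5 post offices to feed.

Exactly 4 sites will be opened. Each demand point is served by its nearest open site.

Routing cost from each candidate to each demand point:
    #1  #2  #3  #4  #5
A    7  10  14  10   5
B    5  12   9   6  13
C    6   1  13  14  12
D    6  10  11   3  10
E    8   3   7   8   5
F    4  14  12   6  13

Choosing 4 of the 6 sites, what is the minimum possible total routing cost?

Open {C, D, E, F}.
  #1→F 4, #2→C 1, #3→E 7, #4→D 3, #5→E 5  ⇒ total 20.
Compare {B, C, D, E}: total 21.
Compare {A, C, D, E}: total 22.
No size-4 selection does better; minimum is 20.

20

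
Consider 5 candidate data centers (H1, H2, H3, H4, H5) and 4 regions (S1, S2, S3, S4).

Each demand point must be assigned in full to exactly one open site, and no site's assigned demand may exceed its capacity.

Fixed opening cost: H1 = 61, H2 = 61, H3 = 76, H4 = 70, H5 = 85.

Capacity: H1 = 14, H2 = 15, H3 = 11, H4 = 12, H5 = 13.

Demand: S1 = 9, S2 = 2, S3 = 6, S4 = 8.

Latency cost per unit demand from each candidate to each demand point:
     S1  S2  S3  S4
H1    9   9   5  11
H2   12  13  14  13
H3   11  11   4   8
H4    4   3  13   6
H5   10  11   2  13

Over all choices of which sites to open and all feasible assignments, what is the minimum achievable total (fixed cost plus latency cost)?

Open {H1, H4}; cheapest assignment that respects the capacities:
  H1 (cap 14, load 14): S3, S4 — cost 6×5 + 8×11 = 118
  H4 (cap 12, load 11): S1, S2 — cost 9×4 + 2×3 = 42
  Shipping 160, fixed 131 → total 291.
  Any other capacity-feasible assignment to {H1, H4} ships for at least 160.
Compare {H1, H3, H4}: its best feasible assignment gives total 343.
Compare {H3, H4, H5}: its best feasible assignment gives total 349.
Every other set of open sites that can feasibly serve all demand totals ≥ 343 even under its best assignment. Minimum: 291.

291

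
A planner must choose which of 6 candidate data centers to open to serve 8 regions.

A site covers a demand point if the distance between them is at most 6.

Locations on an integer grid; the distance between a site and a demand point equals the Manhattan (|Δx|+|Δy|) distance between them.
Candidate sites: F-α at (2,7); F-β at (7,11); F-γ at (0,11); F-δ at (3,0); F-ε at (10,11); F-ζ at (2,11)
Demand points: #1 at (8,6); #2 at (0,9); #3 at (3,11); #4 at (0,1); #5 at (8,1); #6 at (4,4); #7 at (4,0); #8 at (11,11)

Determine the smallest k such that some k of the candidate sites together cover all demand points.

Coverage sets (demand points within 6 of each site):
  F-α: {#2, #3, #6}
  F-β: {#1, #3, #8}
  F-γ: {#2, #3}
  F-δ: {#4, #5, #6, #7}
  F-ε: {#8}
  F-ζ: {#2, #3}
No 2 sites suffice: every size-2 union leaves at least one demand point uncovered.
But {F-α, F-β, F-δ} covers everything, so the minimum is 3.

3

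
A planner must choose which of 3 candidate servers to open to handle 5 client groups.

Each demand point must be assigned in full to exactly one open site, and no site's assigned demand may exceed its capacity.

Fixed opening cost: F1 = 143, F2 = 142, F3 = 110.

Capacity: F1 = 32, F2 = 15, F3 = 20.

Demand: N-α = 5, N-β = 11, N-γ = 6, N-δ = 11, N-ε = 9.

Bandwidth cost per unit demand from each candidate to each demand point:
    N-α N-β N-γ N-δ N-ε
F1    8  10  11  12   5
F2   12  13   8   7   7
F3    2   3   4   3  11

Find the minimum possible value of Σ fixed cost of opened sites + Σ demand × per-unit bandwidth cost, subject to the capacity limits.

505

Open {F1, F3}; cheapest assignment that respects the capacities:
  F1 (cap 32, load 25): N-α, N-β, N-ε — cost 5×8 + 11×10 + 9×5 = 195
  F3 (cap 20, load 17): N-γ, N-δ — cost 6×4 + 11×3 = 57
  Shipping 252, fixed 253 → total 505.
  Any other capacity-feasible assignment to {F1, F3} ships for at least 252.
Compare {F1, F2, F3}: its best feasible assignment gives total 614.
Compare {F1, F2}: its best feasible assignment gives total 623.
Every other set of open sites that can feasibly serve all demand totals ≥ 614 even under its best assignment. Minimum: 505.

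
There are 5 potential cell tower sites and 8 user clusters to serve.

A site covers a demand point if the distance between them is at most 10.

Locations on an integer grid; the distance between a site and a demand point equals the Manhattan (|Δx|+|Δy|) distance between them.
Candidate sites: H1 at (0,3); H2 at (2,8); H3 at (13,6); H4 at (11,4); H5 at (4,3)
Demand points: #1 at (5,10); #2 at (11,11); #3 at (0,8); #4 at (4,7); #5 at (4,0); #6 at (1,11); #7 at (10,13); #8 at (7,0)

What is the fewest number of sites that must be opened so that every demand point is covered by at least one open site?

2

Coverage sets (demand points within 10 of each site):
  H1: {#3, #4, #5, #6, #8}
  H2: {#1, #3, #4, #5, #6}
  H3: {#2, #4, #7}
  H4: {#2, #4, #7, #8}
  H5: {#1, #3, #4, #5, #8}
No single site covers all 8 demand points.
But {H2, H4} covers everything, so the minimum is 2.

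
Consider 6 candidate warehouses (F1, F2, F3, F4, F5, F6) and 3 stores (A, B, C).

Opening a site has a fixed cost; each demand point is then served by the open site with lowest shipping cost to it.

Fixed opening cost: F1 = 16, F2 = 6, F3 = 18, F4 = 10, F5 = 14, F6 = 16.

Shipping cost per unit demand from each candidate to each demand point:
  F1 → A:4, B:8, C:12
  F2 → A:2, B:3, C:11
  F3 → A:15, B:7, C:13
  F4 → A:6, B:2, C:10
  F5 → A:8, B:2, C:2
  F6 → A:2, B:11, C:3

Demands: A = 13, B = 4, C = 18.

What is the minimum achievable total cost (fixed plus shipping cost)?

Open {F2, F5}: assign each demand point to its cheapest open site.
  A→F2 13×2=26, B→F5 4×2=8, C→F5 18×2=36
  shipping cost 70, fixed 20 → total 90.
Compare {F5, F6}: shipping cost 70 + fixed 30 = 100.
Compare {F2, F4, F5}: shipping cost 70 + fixed 30 = 100.
Compare {F1, F2, F5}: shipping cost 70 + fixed 36 = 106.
All other subsets cost ≥ 100. Minimum total cost: 90.

90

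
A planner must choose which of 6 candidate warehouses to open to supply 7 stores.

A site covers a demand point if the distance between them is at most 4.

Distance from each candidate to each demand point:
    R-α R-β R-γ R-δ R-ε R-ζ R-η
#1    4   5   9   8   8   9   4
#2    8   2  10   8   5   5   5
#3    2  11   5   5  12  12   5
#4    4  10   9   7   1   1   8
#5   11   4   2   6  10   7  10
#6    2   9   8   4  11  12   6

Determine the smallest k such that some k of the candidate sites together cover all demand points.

4

Coverage sets (demand points within 4 of each site):
  #1: {R-α, R-η}
  #2: {R-β}
  #3: {R-α}
  #4: {R-α, R-ε, R-ζ}
  #5: {R-β, R-γ}
  #6: {R-α, R-δ}
No 3 sites suffice: every size-3 union leaves at least one demand point uncovered.
But {#1, #4, #5, #6} covers everything, so the minimum is 4.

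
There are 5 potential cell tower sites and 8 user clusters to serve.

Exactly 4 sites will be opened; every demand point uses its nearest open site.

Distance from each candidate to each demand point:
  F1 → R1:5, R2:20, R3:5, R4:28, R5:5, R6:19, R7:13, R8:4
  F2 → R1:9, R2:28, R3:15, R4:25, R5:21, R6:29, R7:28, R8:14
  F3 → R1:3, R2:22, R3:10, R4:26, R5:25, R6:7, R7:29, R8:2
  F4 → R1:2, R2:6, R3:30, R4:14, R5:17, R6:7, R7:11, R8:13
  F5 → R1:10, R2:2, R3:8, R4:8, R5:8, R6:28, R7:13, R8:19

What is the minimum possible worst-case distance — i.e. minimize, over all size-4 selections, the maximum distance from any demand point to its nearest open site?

11

Open {F1, F2, F4, F5}.
  Farthest demand point is R7 at distance 11 (to F4); all others are ≤ 11.
With {F1, F3, F4, F5} the worst case is 11.
With {F2, F3, F4, F5} the worst case is 11.
No size-4 selection achieves below 11.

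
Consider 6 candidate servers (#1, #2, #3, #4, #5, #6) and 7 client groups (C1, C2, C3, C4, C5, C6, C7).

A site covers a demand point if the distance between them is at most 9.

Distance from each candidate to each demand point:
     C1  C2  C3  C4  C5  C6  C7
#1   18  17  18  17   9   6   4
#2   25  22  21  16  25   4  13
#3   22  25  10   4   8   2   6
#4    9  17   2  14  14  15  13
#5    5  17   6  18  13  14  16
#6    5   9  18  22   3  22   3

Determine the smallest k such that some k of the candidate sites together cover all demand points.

3

Coverage sets (demand points within 9 of each site):
  #1: {C5, C6, C7}
  #2: {C6}
  #3: {C4, C5, C6, C7}
  #4: {C1, C3}
  #5: {C1, C3}
  #6: {C1, C2, C5, C7}
No 2 sites suffice: every size-2 union leaves at least one demand point uncovered.
But {#3, #4, #6} covers everything, so the minimum is 3.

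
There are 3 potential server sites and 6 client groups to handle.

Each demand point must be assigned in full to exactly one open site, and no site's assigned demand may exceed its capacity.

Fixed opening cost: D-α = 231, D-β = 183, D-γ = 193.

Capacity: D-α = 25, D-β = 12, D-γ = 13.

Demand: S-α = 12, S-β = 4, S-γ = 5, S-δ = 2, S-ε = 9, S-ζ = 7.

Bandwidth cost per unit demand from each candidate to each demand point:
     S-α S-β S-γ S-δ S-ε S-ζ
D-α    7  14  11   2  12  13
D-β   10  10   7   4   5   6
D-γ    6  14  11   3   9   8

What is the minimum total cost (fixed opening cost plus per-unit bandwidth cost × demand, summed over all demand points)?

907

Open {D-α, D-β, D-γ}; cheapest assignment that respects the capacities:
  D-α (cap 25, load 23): S-α, S-β, S-γ, S-δ — cost 12×7 + 4×14 + 5×11 + 2×2 = 199
  D-β (cap 12, load 9): S-ε — cost 9×5 = 45
  D-γ (cap 13, load 7): S-ζ — cost 7×8 = 56
  Shipping 300, fixed 607 → total 907.
  Any other capacity-feasible assignment to {D-α, D-β, D-γ} ships for at least 300.
Total demand is 39 and no other set of sites has combined capacity ≥ 39, so {D-α, D-β, D-γ} is the only feasible choice of open sites. Minimum: 907.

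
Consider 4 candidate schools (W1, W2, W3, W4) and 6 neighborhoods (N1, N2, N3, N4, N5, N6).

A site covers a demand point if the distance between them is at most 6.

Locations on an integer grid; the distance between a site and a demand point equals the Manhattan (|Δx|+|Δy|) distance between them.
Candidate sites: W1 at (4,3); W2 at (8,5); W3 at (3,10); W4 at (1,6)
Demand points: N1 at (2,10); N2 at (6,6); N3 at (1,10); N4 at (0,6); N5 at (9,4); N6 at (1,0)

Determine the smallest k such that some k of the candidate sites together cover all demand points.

2

Coverage sets (demand points within 6 of each site):
  W1: {N2, N5, N6}
  W2: {N2, N5}
  W3: {N1, N3}
  W4: {N1, N2, N3, N4, N6}
No single site covers all 6 demand points.
But {W1, W4} covers everything, so the minimum is 2.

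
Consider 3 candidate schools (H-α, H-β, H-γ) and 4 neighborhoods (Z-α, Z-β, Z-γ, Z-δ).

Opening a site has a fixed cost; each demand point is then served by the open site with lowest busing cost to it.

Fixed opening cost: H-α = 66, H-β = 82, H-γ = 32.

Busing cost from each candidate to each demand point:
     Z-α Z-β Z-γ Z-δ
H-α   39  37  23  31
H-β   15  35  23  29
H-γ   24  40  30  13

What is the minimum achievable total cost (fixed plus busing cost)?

139

Open {H-γ}: assign each demand point to its cheapest open site.
  Z-α→H-γ 24, Z-β→H-γ 40, Z-γ→H-γ 30, Z-δ→H-γ 13
  busing cost 107, fixed 32 → total 139.
Compare {H-β}: busing cost 102 + fixed 82 = 184.
Compare {H-α, H-γ}: busing cost 97 + fixed 98 = 195.
Compare {H-α}: busing cost 130 + fixed 66 = 196.
All other subsets cost ≥ 184. Minimum total cost: 139.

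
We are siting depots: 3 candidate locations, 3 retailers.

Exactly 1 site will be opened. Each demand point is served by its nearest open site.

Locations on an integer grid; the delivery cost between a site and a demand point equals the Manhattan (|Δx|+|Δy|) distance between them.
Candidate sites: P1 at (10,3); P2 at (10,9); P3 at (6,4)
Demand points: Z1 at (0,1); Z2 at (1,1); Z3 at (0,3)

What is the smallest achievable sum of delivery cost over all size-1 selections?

Open {P3}.
  Z1→P3 9, Z2→P3 8, Z3→P3 7  ⇒ total 24.
Compare {P1}: total 33.
Compare {P2}: total 51.

24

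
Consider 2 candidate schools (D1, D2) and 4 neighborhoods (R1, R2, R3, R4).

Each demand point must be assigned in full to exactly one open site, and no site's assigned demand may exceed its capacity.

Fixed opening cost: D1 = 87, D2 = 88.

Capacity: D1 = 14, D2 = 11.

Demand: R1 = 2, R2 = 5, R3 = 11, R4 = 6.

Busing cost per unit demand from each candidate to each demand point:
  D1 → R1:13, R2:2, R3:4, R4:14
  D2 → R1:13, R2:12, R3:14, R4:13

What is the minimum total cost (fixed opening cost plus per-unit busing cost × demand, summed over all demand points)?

Open {D1, D2}; cheapest assignment that respects the capacities:
  D1 (cap 14, load 13): R1, R3 — cost 2×13 + 11×4 = 70
  D2 (cap 11, load 11): R2, R4 — cost 5×12 + 6×13 = 138
  Shipping 208, fixed 175 → total 383.
  Any other capacity-feasible assignment to {D1, D2} ships for at least 208.
Total demand is 24 and no other set of sites has combined capacity ≥ 24, so {D1, D2} is the only feasible choice of open sites. Minimum: 383.

383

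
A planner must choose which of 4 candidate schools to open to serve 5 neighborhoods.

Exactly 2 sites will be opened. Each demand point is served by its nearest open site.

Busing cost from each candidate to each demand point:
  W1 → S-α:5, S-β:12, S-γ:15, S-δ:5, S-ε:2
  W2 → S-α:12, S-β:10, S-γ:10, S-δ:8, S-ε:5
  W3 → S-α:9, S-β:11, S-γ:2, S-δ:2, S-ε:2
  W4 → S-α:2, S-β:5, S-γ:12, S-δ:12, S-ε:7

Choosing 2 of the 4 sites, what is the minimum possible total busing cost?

13

Open {W3, W4}.
  S-α→W4 2, S-β→W4 5, S-γ→W3 2, S-δ→W3 2, S-ε→W3 2  ⇒ total 13.
Compare {W1, W3}: total 22.
Compare {W2, W3}: total 25.
No size-2 selection does better; minimum is 13.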